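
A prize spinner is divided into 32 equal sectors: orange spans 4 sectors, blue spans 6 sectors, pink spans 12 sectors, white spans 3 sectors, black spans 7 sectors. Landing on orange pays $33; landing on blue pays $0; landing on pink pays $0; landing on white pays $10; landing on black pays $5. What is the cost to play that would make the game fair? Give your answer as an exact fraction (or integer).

197/32 dollars

E[payout] = (4/32)·33 + (6/32)·0 + (12/32)·0 + (3/32)·10 + (7/32)·5 = 197/32
Fair fee = E[payout] = 197/32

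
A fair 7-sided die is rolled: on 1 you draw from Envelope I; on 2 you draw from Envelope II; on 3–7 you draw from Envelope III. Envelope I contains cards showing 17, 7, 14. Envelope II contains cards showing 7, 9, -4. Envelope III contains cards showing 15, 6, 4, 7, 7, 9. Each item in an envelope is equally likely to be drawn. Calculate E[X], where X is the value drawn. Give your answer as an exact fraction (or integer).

170/21

E[X | Envelope I] = (17 + 7 + 14)/3 = 38/3
E[X | Envelope II] = (7 + 9 − 4)/3 = 4
E[X | Envelope III] = (15 + 6 + 4 + 7 + 7 + 9)/6 = 8
E[X] = (1/7)·38/3 + (1/7)·4 + (5/7)·8 = 170/21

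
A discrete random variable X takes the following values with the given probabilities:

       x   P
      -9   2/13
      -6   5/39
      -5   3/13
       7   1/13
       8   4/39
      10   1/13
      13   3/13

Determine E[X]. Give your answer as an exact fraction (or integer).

71/39

E[X] = (2/13)·(-9) + (5/39)·(-6) + (3/13)·(-5) + (1/13)·7 + (4/39)·8 + (1/13)·10 + (3/13)·13
     = 71/39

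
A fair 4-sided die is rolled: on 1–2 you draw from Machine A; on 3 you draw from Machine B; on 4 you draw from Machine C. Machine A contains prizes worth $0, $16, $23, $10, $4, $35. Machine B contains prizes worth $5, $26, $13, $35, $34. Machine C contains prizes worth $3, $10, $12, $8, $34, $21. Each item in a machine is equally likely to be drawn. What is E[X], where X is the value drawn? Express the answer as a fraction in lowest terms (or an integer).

333/20 dollars

E[X | Machine A] = (0 + 16 + 23 + 10 + 4 + 35)/6 = 44/3
E[X | Machine B] = (5 + 26 + 13 + 35 + 34)/5 = 113/5
E[X | Machine C] = (3 + 10 + 12 + 8 + 34 + 21)/6 = 44/3
E[X] = (1/2)·44/3 + (1/4)·113/5 + (1/4)·44/3 = 333/20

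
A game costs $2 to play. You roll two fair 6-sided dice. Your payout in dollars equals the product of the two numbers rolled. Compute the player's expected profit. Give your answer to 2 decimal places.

Distribution of the product of the two numbers rolled: 1 w.p. 1/36, 2 w.p. 1/18, 3 w.p. 1/18, 4 w.p. 1/12, 5 w.p. 1/18, 6 w.p. 1/9, …
E[payout] = (1/36)·1 + (1/18)·2 + (1/18)·3 + (1/12)·4 + (1/18)·5 + (1/9)·6 + (1/18)·8 + (1/36)·9 + (1/18)·10 + (1/9)·12 + (1/18)·15 + (1/36)·16 + (1/18)·18 + (1/18)·20 + (1/18)·24 + (1/36)·25 + (1/18)·30 + (1/36)·36 = 49/4
Expected profit = 49/4 − 2 = 41/4 ≈ $10.25

$10.25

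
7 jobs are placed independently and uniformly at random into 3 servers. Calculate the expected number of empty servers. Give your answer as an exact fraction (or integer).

Let Xⱼ=1 if server j is empty. P(Xⱼ=1) = ((3-1)/3)^7 = 128/2187.
By linearity, E[#empty] = 3·128/2187 = 128/729.

128/729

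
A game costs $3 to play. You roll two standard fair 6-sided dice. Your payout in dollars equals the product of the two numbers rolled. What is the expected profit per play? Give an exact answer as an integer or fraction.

Distribution of the product of the two numbers rolled: 1 w.p. 1/36, 2 w.p. 1/18, 3 w.p. 1/18, 4 w.p. 1/12, 5 w.p. 1/18, 6 w.p. 1/9, …
E[payout] = (1/36)·1 + (1/18)·2 + (1/18)·3 + (1/12)·4 + (1/18)·5 + (1/9)·6 + (1/18)·8 + (1/36)·9 + (1/18)·10 + (1/9)·12 + (1/18)·15 + (1/36)·16 + (1/18)·18 + (1/18)·20 + (1/18)·24 + (1/36)·25 + (1/18)·30 + (1/36)·36 = 49/4
Expected profit = 49/4 − 3 = 37/4

37/4 dollars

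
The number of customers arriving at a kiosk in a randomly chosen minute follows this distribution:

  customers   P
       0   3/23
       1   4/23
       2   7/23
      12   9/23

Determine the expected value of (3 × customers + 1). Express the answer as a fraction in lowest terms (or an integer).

401/23

E[3x+1] = (3/23)·1 + (4/23)·4 + (7/23)·7 + (9/23)·37
     = 401/23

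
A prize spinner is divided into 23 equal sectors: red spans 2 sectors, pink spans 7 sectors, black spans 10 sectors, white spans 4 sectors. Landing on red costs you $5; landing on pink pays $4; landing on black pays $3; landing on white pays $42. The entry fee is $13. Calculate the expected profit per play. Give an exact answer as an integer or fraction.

E[payout] = (2/23)·(-5) + (7/23)·4 + (10/23)·3 + (4/23)·42 = 216/23
Expected profit = 216/23 − 13 = -83/23

-83/23 dollars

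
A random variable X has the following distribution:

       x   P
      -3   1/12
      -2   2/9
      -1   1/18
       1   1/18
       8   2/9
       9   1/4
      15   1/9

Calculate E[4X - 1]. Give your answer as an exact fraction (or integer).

E[4x-1] = (1/12)·(-13) + (2/9)·(-9) + (1/18)·(-5) + (1/18)·3 + (2/9)·31 + (1/4)·35 + (1/9)·59
     = 19

19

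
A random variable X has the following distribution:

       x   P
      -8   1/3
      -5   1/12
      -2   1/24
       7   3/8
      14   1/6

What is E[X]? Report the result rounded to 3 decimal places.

E[X] = (1/3)·(-8) + (1/12)·(-5) + (1/24)·(-2) + (3/8)·7 + (1/6)·14
     = 43/24 ≈ 1.792

1.792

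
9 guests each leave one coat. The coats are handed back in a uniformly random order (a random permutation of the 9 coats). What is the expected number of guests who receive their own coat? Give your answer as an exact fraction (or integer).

Let Xᵢ = 1 if person i gets their own coat. For each i, P(Xᵢ=1) = 1/9.
By linearity of expectation, E[X₁+…+X_9] = 9·(1/9) = 1.

1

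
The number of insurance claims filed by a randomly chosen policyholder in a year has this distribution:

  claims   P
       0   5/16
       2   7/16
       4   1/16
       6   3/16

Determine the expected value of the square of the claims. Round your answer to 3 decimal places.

9.500

E[X²] = (5/16)·0 + (7/16)·4 + (1/16)·16 + (3/16)·36
     = 19/2 ≈ 9.500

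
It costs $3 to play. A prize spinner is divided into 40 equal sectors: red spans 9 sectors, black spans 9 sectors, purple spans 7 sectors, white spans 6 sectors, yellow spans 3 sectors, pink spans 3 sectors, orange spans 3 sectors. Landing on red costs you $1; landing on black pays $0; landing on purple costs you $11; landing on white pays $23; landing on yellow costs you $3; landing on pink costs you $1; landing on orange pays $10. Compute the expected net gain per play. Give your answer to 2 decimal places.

-$1.25

E[payout] = (9/40)·(-1) + (9/40)·0 + (7/40)·(-11) + (6/40)·23 + (3/40)·(-3) + (3/40)·(-1) + (3/40)·10 = 7/4
Expected profit = 7/4 − 3 = -5/4 ≈ -$1.25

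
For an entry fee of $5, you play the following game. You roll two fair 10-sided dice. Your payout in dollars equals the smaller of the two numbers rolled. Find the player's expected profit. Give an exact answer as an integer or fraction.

Distribution of the smaller of the two numbers rolled: 1 w.p. 19/100, 2 w.p. 17/100, 3 w.p. 3/20, 4 w.p. 13/100, 5 w.p. 11/100, 6 w.p. 9/100, …
E[payout] = (19/100)·1 + (17/100)·2 + (3/20)·3 + (13/100)·4 + (11/100)·5 + (9/100)·6 + (7/100)·7 + (1/20)·8 + (3/100)·9 + (1/100)·10 = 77/20
Expected profit = 77/20 − 5 = -23/20

-23/20 dollars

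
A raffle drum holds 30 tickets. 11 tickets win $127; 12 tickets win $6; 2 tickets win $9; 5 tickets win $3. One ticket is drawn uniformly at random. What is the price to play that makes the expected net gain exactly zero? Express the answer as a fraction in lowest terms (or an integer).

E[payout] = (11/30)·127 + (12/30)·6 + (2/30)·9 + (5/30)·3 = 751/15
Fair fee = E[payout] = 751/15

751/15 dollars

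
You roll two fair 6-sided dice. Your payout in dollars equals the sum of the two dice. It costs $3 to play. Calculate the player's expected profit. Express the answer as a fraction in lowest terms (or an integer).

$4

Distribution of the sum of the two dice: 2 w.p. 1/36, 3 w.p. 1/18, 4 w.p. 1/12, 5 w.p. 1/9, 6 w.p. 5/36, 7 w.p. 1/6, …
E[payout] = (1/36)·2 + (1/18)·3 + (1/12)·4 + (1/9)·5 + (5/36)·6 + (1/6)·7 + (5/36)·8 + (1/9)·9 + (1/12)·10 + (1/18)·11 + (1/36)·12 = 7
Expected profit = 7 − 3 = 4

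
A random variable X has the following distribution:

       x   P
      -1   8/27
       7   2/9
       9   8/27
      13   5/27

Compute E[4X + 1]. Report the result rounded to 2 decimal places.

E[4x+1] = (8/27)·(-3) + (2/9)·29 + (8/27)·37 + (5/27)·53
     = 79/3 ≈ 26.33

26.33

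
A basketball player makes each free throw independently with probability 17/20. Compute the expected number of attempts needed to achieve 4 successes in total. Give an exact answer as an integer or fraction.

80/17

By linearity (sum of 4 independent geometric waits), E[trials] = 4/p = 4/(17/20) = 80/17.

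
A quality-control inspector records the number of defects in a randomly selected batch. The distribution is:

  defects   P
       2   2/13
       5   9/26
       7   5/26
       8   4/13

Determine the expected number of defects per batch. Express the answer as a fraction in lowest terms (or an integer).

76/13

E[X] = (2/13)·2 + (9/26)·5 + (5/26)·7 + (4/13)·8
     = 76/13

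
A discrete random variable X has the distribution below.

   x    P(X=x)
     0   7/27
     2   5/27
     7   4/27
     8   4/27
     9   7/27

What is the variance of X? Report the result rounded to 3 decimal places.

14.217

E[X] = (7/27)·0 + (5/27)·2 + (4/27)·7 + (4/27)·8 + (7/27)·9 = 133/27
E[X²] = (7/27)·0 + (5/27)·4 + (4/27)·49 + (4/27)·64 + (7/27)·81 = 1039/27
Var(X) = 1039/27 − (133/27)² = 10364/729 ≈ 14.217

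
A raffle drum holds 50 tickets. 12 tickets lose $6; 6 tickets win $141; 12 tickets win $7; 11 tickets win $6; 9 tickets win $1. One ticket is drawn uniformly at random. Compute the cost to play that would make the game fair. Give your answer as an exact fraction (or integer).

E[payout] = (12/50)·(-6) + (6/50)·141 + (12/50)·7 + (11/50)·6 + (9/50)·1 = 933/50
Fair fee = E[payout] = 933/50

933/50 dollars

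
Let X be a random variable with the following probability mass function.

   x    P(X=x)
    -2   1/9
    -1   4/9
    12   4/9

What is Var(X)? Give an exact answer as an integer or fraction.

388/9

E[X] = (1/9)·(-2) + (4/9)·(-1) + (4/9)·12 = 14/3
E[X²] = (1/9)·4 + (4/9)·1 + (4/9)·144 = 584/9
Var(X) = 584/9 − (14/3)² = 388/9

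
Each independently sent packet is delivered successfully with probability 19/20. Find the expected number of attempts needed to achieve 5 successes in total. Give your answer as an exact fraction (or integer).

By linearity (sum of 5 independent geometric waits), E[trials] = 5/p = 5/(19/20) = 100/19.

100/19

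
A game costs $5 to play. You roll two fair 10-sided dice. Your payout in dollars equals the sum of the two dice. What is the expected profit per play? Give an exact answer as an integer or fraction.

$6

Distribution of the sum of the two dice: 2 w.p. 1/100, 3 w.p. 1/50, 4 w.p. 3/100, 5 w.p. 1/25, 6 w.p. 1/20, 7 w.p. 3/50, …
E[payout] = (1/100)·2 + (1/50)·3 + (3/100)·4 + (1/25)·5 + (1/20)·6 + (3/50)·7 + (7/100)·8 + (2/25)·9 + (9/100)·10 + (1/10)·11 + (9/100)·12 + (2/25)·13 + (7/100)·14 + (3/50)·15 + (1/20)·16 + (1/25)·17 + (3/100)·18 + (1/50)·19 + (1/100)·20 = 11
Expected profit = 11 − 5 = 6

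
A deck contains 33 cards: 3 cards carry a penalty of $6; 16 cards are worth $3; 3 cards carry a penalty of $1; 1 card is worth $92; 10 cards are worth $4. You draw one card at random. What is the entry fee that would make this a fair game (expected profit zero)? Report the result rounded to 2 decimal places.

$4.82

E[payout] = (3/33)·(-6) + (16/33)·3 + (3/33)·(-1) + (1/33)·92 + (10/33)·4 = 53/11
Fair fee = E[payout] = 53/11 ≈ $4.82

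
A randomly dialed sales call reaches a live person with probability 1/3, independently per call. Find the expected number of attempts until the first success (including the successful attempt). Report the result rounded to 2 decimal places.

For a geometric distribution, E[trials] = 1/p = 1/(1/3) = 3.
≈ 3.00

3.00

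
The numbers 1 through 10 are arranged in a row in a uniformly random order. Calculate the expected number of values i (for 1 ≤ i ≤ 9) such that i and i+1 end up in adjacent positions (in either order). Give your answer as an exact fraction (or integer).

9/5

For each i ∈ {1,…,9}, let Xᵢ = 1 if i and i+1 are adjacent. P(Xᵢ=1) = 2·(10−1)!/10! = 2/10.
By linearity, E[ΣXᵢ] = (9)·(2/10) = 9/5.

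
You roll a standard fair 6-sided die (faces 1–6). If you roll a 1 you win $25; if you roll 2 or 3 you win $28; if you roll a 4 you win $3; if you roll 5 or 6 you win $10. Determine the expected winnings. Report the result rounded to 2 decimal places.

E[payout] = (1/6)·3 + (1/3)·10 + (1/6)·25 + (1/3)·28 = 52/3
≈ $17.33

$17.33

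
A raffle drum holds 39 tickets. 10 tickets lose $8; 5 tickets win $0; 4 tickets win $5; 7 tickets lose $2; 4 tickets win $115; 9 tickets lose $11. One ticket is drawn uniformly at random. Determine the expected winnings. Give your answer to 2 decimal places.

$7.36

E[payout] = (10/39)·(-8) + (5/39)·0 + (4/39)·5 + (7/39)·(-2) + (4/39)·115 + (9/39)·(-11) = 287/39
≈ $7.36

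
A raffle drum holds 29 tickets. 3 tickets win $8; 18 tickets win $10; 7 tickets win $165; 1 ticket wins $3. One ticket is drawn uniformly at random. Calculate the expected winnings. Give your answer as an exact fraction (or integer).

E[payout] = (3/29)·8 + (18/29)·10 + (7/29)·165 + (1/29)·3 = 1362/29

1362/29 dollars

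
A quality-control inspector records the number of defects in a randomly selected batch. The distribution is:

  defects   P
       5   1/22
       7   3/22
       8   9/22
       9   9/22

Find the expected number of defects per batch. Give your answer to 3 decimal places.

E[X] = (1/22)·5 + (3/22)·7 + (9/22)·8 + (9/22)·9
     = 179/22 ≈ 8.136

8.136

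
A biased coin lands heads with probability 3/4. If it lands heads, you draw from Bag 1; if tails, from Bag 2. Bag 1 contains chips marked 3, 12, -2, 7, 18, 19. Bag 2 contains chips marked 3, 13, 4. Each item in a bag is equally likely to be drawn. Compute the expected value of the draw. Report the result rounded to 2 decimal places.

E[X | Bag 1] = (3 + 12 − 2 + 7 + 18 + 19)/6 = 19/2
E[X | Bag 2] = (3 + 13 + 4)/3 = 20/3
E[X] = (3/4)·19/2 + (1/4)·20/3 = 211/24 ≈ 8.79

8.79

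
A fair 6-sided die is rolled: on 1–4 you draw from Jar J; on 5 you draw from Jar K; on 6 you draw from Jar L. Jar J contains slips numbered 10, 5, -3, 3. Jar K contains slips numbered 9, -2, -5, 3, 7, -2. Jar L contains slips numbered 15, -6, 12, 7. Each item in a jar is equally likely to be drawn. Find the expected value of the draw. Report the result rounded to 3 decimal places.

3.944

E[X | Jar J] = (10 + 5 − 3 + 3)/4 = 15/4
E[X | Jar K] = (9 − 2 − 5 + 3 + 7 − 2)/6 = 5/3
E[X | Jar L] = (15 − 6 + 12 + 7)/4 = 7
E[X] = (2/3)·15/4 + (1/6)·5/3 + (1/6)·7 = 71/18 ≈ 3.944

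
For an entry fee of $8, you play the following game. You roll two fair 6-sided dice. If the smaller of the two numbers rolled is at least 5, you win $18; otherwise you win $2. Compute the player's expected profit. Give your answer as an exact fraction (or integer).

E[payout] = (8/9)·2 + (1/9)·18 = 34/9
Expected profit = 34/9 − 8 = -38/9

-38/9 dollars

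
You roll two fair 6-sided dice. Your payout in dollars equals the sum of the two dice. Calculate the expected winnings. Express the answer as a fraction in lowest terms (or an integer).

Distribution of the sum of the two dice: 2 w.p. 1/36, 3 w.p. 1/18, 4 w.p. 1/12, 5 w.p. 1/9, 6 w.p. 5/36, 7 w.p. 1/6, …
E[payout] = (1/36)·2 + (1/18)·3 + (1/12)·4 + (1/9)·5 + (5/36)·6 + (1/6)·7 + (5/36)·8 + (1/9)·9 + (1/12)·10 + (1/18)·11 + (1/36)·12 = 7

$7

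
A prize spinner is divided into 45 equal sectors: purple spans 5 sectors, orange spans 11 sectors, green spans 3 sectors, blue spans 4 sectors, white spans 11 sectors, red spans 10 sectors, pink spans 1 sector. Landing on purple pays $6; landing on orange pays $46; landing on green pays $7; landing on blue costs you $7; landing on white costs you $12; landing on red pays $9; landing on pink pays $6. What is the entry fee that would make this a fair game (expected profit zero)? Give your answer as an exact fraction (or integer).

493/45 dollars

E[payout] = (5/45)·6 + (11/45)·46 + (3/45)·7 + (4/45)·(-7) + (11/45)·(-12) + (10/45)·9 + (1/45)·6 = 493/45
Fair fee = E[payout] = 493/45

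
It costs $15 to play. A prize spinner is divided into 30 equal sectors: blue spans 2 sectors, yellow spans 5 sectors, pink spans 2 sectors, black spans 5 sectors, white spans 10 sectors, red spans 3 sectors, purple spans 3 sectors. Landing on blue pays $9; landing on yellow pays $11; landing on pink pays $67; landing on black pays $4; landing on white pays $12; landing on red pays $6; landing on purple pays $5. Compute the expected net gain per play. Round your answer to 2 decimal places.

E[payout] = (2/30)·9 + (5/30)·11 + (2/30)·67 + (5/30)·4 + (10/30)·12 + (3/30)·6 + (3/30)·5 = 38/3
Expected profit = 38/3 − 15 = -7/3 ≈ -$2.33

-$2.33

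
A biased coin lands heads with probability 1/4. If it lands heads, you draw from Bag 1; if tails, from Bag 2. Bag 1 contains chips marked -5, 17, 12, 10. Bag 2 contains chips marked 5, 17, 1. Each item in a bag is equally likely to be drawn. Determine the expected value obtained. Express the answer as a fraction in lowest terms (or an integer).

63/8

E[X | Bag 1] = (-5 + 17 + 12 + 10)/4 = 17/2
E[X | Bag 2] = (5 + 17 + 1)/3 = 23/3
E[X] = (1/4)·17/2 + (3/4)·23/3 = 63/8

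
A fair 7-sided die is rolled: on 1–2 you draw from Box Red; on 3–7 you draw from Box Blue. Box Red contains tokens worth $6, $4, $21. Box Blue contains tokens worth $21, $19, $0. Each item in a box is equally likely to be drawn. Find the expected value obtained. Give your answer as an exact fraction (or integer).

E[X | Box Red] = (6 + 4 + 21)/3 = 31/3
E[X | Box Blue] = (21 + 19 + 0)/3 = 40/3
E[X] = (2/7)·31/3 + (5/7)·40/3 = 262/21

262/21 dollars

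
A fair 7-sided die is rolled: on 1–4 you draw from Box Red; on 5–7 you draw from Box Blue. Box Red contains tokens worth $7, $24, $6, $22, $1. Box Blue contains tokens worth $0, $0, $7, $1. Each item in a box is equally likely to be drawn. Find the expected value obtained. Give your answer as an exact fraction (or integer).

54/7 dollars

E[X | Box Red] = (7 + 24 + 6 + 22 + 1)/5 = 12
E[X | Box Blue] = (0 + 0 + 7 + 1)/4 = 2
E[X] = (4/7)·12 + (3/7)·2 = 54/7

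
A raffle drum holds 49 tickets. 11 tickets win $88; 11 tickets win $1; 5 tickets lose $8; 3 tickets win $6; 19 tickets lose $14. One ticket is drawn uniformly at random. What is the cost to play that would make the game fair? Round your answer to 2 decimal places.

$14.10

E[payout] = (11/49)·88 + (11/49)·1 + (5/49)·(-8) + (3/49)·6 + (19/49)·(-14) = 691/49
Fair fee = E[payout] = 691/49 ≈ $14.10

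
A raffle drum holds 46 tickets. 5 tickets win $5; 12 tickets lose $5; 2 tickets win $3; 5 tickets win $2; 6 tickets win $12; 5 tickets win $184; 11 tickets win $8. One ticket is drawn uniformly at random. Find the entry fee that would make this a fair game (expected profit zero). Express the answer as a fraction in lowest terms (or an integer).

E[payout] = (5/46)·5 + (12/46)·(-5) + (2/46)·3 + (5/46)·2 + (6/46)·12 + (5/46)·184 + (11/46)·8 = 1061/46
Fair fee = E[payout] = 1061/46

1061/46 dollars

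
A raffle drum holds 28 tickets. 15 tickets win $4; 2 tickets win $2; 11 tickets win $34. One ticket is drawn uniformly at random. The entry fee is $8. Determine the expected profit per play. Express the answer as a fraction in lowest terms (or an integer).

107/14 dollars

E[payout] = (15/28)·4 + (2/28)·2 + (11/28)·34 = 219/14
Expected profit = 219/14 − 8 = 107/14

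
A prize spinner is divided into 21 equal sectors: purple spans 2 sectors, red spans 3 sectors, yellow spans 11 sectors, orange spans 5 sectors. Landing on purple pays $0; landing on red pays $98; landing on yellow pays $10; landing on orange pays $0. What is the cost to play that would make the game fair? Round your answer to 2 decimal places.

E[payout] = (2/21)·0 + (3/21)·98 + (11/21)·10 + (5/21)·0 = 404/21
Fair fee = E[payout] = 404/21 ≈ $19.24

$19.24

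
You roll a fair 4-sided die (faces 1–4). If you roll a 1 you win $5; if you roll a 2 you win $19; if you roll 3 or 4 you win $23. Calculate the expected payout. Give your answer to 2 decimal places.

$17.50

E[payout] = (1/4)·5 + (1/4)·19 + (1/2)·23 = 35/2
≈ $17.50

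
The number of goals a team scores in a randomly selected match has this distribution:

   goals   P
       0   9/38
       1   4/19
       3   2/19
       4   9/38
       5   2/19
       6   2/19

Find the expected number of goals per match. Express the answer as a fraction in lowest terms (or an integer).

50/19

E[X] = (9/38)·0 + (4/19)·1 + (2/19)·3 + (9/38)·4 + (2/19)·5 + (2/19)·6
     = 50/19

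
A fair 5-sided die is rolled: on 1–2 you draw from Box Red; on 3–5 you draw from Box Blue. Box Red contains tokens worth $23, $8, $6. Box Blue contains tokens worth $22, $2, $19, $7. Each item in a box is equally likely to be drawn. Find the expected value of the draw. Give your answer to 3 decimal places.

$12.433

E[X | Box Red] = (23 + 8 + 6)/3 = 37/3
E[X | Box Blue] = (22 + 2 + 19 + 7)/4 = 25/2
E[X] = (2/5)·37/3 + (3/5)·25/2 = 373/30 ≈ 12.433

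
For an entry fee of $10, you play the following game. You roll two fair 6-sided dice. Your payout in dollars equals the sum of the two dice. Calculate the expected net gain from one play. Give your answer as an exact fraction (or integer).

Distribution of the sum of the two dice: 2 w.p. 1/36, 3 w.p. 1/18, 4 w.p. 1/12, 5 w.p. 1/9, 6 w.p. 5/36, 7 w.p. 1/6, …
E[payout] = (1/36)·2 + (1/18)·3 + (1/12)·4 + (1/9)·5 + (5/36)·6 + (1/6)·7 + (5/36)·8 + (1/9)·9 + (1/12)·10 + (1/18)·11 + (1/36)·12 = 7
Expected profit = 7 − 10 = -3

-$3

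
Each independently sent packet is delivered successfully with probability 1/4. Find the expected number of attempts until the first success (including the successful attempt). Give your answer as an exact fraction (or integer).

For a geometric distribution, E[trials] = 1/p = 1/(1/4) = 4.

4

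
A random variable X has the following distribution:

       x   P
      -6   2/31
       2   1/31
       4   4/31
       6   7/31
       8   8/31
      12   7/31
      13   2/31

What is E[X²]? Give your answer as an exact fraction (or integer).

E[X²] = (2/31)·36 + (1/31)·4 + (4/31)·16 + (7/31)·36 + (8/31)·64 + (7/31)·144 + (2/31)·169
     = 2250/31

2250/31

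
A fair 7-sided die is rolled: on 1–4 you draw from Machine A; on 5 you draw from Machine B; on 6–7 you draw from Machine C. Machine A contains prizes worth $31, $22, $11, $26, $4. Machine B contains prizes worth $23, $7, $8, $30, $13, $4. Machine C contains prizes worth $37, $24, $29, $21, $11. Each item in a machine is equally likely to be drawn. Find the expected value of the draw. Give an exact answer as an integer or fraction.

829/42 dollars

E[X | Machine A] = (31 + 22 + 11 + 26 + 4)/5 = 94/5
E[X | Machine B] = (23 + 7 + 8 + 30 + 13 + 4)/6 = 85/6
E[X | Machine C] = (37 + 24 + 29 + 21 + 11)/5 = 122/5
E[X] = (4/7)·94/5 + (1/7)·85/6 + (2/7)·122/5 = 829/42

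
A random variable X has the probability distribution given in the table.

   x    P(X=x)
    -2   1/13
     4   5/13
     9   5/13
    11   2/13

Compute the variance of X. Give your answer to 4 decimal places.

13.4793

E[X] = (1/13)·(-2) + (5/13)·4 + (5/13)·9 + (2/13)·11 = 85/13
E[X²] = (1/13)·4 + (5/13)·16 + (5/13)·81 + (2/13)·121 = 731/13
Var(X) = 731/13 − (85/13)² = 2278/169 ≈ 13.4793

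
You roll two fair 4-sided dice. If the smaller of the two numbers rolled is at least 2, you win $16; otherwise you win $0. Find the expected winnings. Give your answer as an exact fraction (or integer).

$9

E[payout] = (7/16)·0 + (9/16)·16 = 9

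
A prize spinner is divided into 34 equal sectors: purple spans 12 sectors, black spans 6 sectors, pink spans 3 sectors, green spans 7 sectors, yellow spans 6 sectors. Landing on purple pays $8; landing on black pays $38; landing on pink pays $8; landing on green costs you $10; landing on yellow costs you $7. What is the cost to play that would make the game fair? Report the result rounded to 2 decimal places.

$6.94

E[payout] = (12/34)·8 + (6/34)·38 + (3/34)·8 + (7/34)·(-10) + (6/34)·(-7) = 118/17
Fair fee = E[payout] = 118/17 ≈ $6.94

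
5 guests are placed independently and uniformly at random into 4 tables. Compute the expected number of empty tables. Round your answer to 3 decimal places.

Let Xⱼ=1 if table j is empty. P(Xⱼ=1) = ((4-1)/4)^5 = 243/1024.
By linearity, E[#empty] = 4·243/1024 = 243/256.
≈ 0.949

0.949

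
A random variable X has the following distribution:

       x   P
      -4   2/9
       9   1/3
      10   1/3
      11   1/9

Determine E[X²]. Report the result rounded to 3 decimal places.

E[X²] = (2/9)·16 + (1/3)·81 + (1/3)·100 + (1/9)·121
     = 232/3 ≈ 77.333

77.333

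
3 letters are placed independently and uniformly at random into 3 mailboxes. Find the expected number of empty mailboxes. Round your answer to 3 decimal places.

Let Xⱼ=1 if mailbox j is empty. P(Xⱼ=1) = ((3-1)/3)^3 = 8/27.
By linearity, E[#empty] = 3·8/27 = 8/9.
≈ 0.889

0.889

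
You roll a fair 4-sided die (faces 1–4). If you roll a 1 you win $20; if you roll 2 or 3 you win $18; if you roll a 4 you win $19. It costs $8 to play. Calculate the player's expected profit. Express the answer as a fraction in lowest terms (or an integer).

E[payout] = (1/2)·18 + (1/4)·19 + (1/4)·20 = 75/4
Expected profit = 75/4 − 8 = 43/4

43/4 dollars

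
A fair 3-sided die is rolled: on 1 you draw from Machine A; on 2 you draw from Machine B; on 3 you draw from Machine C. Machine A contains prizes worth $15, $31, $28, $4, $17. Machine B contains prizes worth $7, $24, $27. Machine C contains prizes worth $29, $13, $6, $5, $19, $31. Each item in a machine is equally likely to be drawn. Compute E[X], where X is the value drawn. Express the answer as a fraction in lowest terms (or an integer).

37/2 dollars

E[X | Machine A] = (15 + 31 + 28 + 4 + 17)/5 = 19
E[X | Machine B] = (7 + 24 + 27)/3 = 58/3
E[X | Machine C] = (29 + 13 + 6 + 5 + 19 + 31)/6 = 103/6
E[X] = (1/3)·19 + (1/3)·58/3 + (1/3)·103/6 = 37/2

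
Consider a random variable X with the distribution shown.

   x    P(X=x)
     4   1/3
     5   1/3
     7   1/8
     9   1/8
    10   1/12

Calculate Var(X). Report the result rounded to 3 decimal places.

E[X] = (1/3)·4 + (1/3)·5 + (1/8)·7 + (1/8)·9 + (1/12)·10 = 35/6
E[X²] = (1/3)·16 + (1/3)·25 + (1/8)·49 + (1/8)·81 + (1/12)·100 = 153/4
Var(X) = 153/4 − (35/6)² = 38/9 ≈ 4.222

4.222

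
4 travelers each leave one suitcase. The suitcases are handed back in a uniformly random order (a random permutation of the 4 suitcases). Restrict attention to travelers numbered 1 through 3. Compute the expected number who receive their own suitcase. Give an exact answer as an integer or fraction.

Let Xᵢ = 1 if person i gets their own suitcase. For each i, P(Xᵢ=1) = 1/4.
By linearity of expectation, E[X₁+…+X_3] = 3·(1/4) = 3/4.

3/4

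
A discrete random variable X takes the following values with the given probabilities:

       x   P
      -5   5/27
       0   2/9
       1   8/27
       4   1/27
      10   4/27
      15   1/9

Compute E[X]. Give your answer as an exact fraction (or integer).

E[X] = (5/27)·(-5) + (2/9)·0 + (8/27)·1 + (1/27)·4 + (4/27)·10 + (1/9)·15
     = 8/3

8/3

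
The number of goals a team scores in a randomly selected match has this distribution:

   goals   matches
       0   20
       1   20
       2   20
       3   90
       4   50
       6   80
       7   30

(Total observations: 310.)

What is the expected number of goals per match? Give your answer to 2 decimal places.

Total = 310, so P(goals=0) = 20/310, etc.
E[X] = (2/31)·0 + (2/31)·1 + (2/31)·2 + (9/31)·3 + (5/31)·4 + (8/31)·6 + (3/31)·7
     = 122/31 ≈ 3.94

3.94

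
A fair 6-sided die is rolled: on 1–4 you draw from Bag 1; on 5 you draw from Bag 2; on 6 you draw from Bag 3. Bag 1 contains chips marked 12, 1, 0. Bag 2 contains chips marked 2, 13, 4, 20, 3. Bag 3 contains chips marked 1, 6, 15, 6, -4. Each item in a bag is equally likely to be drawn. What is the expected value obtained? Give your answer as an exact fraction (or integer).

E[X | Bag 1] = (12 + 1 + 0)/3 = 13/3
E[X | Bag 2] = (2 + 13 + 4 + 20 + 3)/5 = 42/5
E[X | Bag 3] = (1 + 6 + 15 + 6 − 4)/5 = 24/5
E[X] = (2/3)·13/3 + (1/6)·42/5 + (1/6)·24/5 = 229/45

229/45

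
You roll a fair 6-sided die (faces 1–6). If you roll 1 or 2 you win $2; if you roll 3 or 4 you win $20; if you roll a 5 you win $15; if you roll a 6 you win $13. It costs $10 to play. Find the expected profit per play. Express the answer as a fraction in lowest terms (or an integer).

$2

E[payout] = (1/3)·2 + (1/6)·13 + (1/6)·15 + (1/3)·20 = 12
Expected profit = 12 − 10 = 2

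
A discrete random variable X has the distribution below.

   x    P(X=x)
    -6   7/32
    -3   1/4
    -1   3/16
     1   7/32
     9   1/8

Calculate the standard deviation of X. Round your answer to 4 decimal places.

E[X] = -29/32, E[X²] = 661/32
Var(X) = E[X²] − (E[X])² = 661/32 − 841/1024 = 20311/1024
SD(X) = √(20311/1024) ≈ 4.4536

4.4536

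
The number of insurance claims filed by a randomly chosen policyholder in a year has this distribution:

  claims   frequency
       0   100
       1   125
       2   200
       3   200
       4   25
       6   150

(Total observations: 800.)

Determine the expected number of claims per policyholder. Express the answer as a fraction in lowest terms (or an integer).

85/32

Total = 800, so P(claims=0) = 100/800, etc.
E[X] = (1/8)·0 + (5/32)·1 + (1/4)·2 + (1/4)·3 + (1/32)·4 + (3/16)·6
     = 85/32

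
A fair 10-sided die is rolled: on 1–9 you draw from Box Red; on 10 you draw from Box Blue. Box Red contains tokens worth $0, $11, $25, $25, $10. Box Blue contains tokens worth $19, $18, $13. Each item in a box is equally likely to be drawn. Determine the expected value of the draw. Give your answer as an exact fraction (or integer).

2167/150 dollars

E[X | Box Red] = (0 + 11 + 25 + 25 + 10)/5 = 71/5
E[X | Box Blue] = (19 + 18 + 13)/3 = 50/3
E[X] = (9/10)·71/5 + (1/10)·50/3 = 2167/150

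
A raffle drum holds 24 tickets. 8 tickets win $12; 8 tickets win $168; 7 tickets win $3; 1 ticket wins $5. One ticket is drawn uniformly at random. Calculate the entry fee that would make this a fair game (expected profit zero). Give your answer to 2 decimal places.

E[payout] = (8/24)·12 + (8/24)·168 + (7/24)·3 + (1/24)·5 = 733/12
Fair fee = E[payout] = 733/12 ≈ $61.08

$61.08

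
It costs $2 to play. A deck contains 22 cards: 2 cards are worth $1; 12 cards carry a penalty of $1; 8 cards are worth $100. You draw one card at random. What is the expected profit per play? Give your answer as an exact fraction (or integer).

373/11 dollars

E[payout] = (2/22)·1 + (12/22)·(-1) + (8/22)·100 = 395/11
Expected profit = 395/11 − 2 = 373/11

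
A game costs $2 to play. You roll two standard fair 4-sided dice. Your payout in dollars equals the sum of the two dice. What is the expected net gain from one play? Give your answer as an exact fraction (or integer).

Distribution of the sum of the two dice: 2 w.p. 1/16, 3 w.p. 1/8, 4 w.p. 3/16, 5 w.p. 1/4, 6 w.p. 3/16, 7 w.p. 1/8, …
E[payout] = (1/16)·2 + (1/8)·3 + (3/16)·4 + (1/4)·5 + (3/16)·6 + (1/8)·7 + (1/16)·8 = 5
Expected profit = 5 − 2 = 3

$3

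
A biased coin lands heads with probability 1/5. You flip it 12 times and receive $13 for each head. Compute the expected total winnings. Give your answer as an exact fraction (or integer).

156/5 dollars

E[#heads] = 12·1/5 = 12/5 (linearity over flips).
E[winnings] = 13·12/5 = 156/5.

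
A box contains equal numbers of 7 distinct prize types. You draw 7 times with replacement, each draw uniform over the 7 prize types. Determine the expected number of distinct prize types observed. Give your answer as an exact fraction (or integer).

Let Xⱼ=1 if type j appears at least once. P(Xⱼ=1) = 1 − ((7−1)/7)^7 = 543607/823543.
E[#distinct] = 7·543607/823543 = 543607/117649.

543607/117649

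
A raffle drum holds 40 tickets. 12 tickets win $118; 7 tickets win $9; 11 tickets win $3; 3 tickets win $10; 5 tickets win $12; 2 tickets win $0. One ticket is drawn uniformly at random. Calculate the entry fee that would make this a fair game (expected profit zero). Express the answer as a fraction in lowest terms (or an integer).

E[payout] = (12/40)·118 + (7/40)·9 + (11/40)·3 + (3/40)·10 + (5/40)·12 + (2/40)·0 = 801/20
Fair fee = E[payout] = 801/20

801/20 dollars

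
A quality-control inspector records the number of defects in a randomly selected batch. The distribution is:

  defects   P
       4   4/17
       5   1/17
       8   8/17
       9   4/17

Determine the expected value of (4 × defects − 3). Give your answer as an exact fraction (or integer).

433/17

E[4x-3] = (4/17)·13 + (1/17)·17 + (8/17)·29 + (4/17)·33
     = 433/17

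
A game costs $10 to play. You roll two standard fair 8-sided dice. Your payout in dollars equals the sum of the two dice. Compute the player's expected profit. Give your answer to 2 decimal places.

Distribution of the sum of the two dice: 2 w.p. 1/64, 3 w.p. 1/32, 4 w.p. 3/64, 5 w.p. 1/16, 6 w.p. 5/64, 7 w.p. 3/32, …
E[payout] = (1/64)·2 + (1/32)·3 + (3/64)·4 + (1/16)·5 + (5/64)·6 + (3/32)·7 + (7/64)·8 + (1/8)·9 + (7/64)·10 + (3/32)·11 + (5/64)·12 + (1/16)·13 + (3/64)·14 + (1/32)·15 + (1/64)·16 = 9
Expected profit = 9 − 10 = -1 ≈ -$1.00

-$1.00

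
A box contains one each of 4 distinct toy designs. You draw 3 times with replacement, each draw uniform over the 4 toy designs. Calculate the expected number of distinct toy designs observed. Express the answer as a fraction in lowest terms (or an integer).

37/16

Let Xⱼ=1 if type j appears at least once. P(Xⱼ=1) = 1 − ((4−1)/4)^3 = 37/64.
E[#distinct] = 4·37/64 = 37/16.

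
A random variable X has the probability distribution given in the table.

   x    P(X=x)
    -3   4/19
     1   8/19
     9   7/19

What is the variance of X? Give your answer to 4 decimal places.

E[X] = (4/19)·(-3) + (8/19)·1 + (7/19)·9 = 59/19
E[X²] = (4/19)·9 + (8/19)·1 + (7/19)·81 = 611/19
Var(X) = 611/19 − (59/19)² = 8128/361 ≈ 22.5152

22.5152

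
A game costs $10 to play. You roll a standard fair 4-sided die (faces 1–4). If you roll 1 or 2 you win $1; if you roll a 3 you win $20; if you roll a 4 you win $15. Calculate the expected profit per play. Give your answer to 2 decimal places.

E[payout] = (1/2)·1 + (1/4)·15 + (1/4)·20 = 37/4
Expected profit = 37/4 − 10 = -3/4 ≈ -$0.75

-$0.75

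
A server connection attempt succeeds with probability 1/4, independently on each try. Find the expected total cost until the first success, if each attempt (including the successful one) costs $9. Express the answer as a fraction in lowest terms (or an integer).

E[#attempts] = 1/p = 4; E[cost] = 9·4 = 36.

$36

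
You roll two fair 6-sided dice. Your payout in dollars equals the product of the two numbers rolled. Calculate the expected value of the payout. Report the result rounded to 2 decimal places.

Distribution of the product of the two numbers rolled: 1 w.p. 1/36, 2 w.p. 1/18, 3 w.p. 1/18, 4 w.p. 1/12, 5 w.p. 1/18, 6 w.p. 1/9, …
E[payout] = (1/36)·1 + (1/18)·2 + (1/18)·3 + (1/12)·4 + (1/18)·5 + (1/9)·6 + (1/18)·8 + (1/36)·9 + (1/18)·10 + (1/9)·12 + (1/18)·15 + (1/36)·16 + (1/18)·18 + (1/18)·20 + (1/18)·24 + (1/36)·25 + (1/18)·30 + (1/36)·36 = 49/4
≈ $12.25

$12.25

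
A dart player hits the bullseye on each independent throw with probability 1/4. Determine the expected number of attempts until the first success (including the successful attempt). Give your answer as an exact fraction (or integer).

4

For a geometric distribution, E[trials] = 1/p = 1/(1/4) = 4.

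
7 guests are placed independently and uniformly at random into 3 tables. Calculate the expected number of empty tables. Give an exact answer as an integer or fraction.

128/729

Let Xⱼ=1 if table j is empty. P(Xⱼ=1) = ((3-1)/3)^7 = 128/2187.
By linearity, E[#empty] = 3·128/2187 = 128/729.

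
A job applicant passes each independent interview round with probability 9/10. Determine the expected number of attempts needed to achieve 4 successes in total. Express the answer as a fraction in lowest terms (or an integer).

By linearity (sum of 4 independent geometric waits), E[trials] = 4/p = 4/(9/10) = 40/9.

40/9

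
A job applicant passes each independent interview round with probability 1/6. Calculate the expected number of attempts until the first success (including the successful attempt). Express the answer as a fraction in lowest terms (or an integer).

For a geometric distribution, E[trials] = 1/p = 1/(1/6) = 6.

6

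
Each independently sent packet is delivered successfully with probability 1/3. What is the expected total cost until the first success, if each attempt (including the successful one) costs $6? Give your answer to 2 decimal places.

$18.00

E[#attempts] = 1/p = 3; E[cost] = 6·3 = 18.
≈ 18.00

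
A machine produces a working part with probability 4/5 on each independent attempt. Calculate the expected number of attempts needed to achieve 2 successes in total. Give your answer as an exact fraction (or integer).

By linearity (sum of 2 independent geometric waits), E[trials] = 2/p = 2/(4/5) = 5/2.

5/2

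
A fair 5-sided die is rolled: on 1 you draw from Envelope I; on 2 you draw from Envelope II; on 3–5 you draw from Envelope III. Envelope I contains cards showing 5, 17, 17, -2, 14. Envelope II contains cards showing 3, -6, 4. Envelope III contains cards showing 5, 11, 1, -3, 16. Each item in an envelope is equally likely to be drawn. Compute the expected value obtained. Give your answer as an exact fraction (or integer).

E[X | Envelope I] = (5 + 17 + 17 − 2 + 14)/5 = 51/5
E[X | Envelope II] = (3 − 6 + 4)/3 = 1/3
E[X | Envelope III] = (5 + 11 + 1 − 3 + 16)/5 = 6
E[X] = (1/5)·51/5 + (1/5)·1/3 + (3/5)·6 = 428/75

428/75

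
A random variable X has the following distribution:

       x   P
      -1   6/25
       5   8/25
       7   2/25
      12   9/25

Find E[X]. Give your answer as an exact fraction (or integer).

156/25

E[X] = (6/25)·(-1) + (8/25)·5 + (2/25)·7 + (9/25)·12
     = 156/25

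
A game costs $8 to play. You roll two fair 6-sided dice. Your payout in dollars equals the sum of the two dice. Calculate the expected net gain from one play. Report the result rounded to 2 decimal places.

-$1.00

Distribution of the sum of the two dice: 2 w.p. 1/36, 3 w.p. 1/18, 4 w.p. 1/12, 5 w.p. 1/9, 6 w.p. 5/36, 7 w.p. 1/6, …
E[payout] = (1/36)·2 + (1/18)·3 + (1/12)·4 + (1/9)·5 + (5/36)·6 + (1/6)·7 + (5/36)·8 + (1/9)·9 + (1/12)·10 + (1/18)·11 + (1/36)·12 = 7
Expected profit = 7 − 8 = -1 ≈ -$1.00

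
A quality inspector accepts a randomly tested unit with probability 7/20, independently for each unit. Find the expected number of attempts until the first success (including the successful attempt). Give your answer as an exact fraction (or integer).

20/7

For a geometric distribution, E[trials] = 1/p = 1/(7/20) = 20/7.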